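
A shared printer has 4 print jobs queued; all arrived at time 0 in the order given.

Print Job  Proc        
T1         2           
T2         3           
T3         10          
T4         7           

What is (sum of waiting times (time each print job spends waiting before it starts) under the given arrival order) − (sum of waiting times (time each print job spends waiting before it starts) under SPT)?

3

FIFO (arrival order): T1 T2 T3 T4.
T1: waits 0, runs 0→2
T2: waits 2, runs 2→5
T3: waits 5, runs 5→15
T4: waits 15, runs 15→22
Sum = 0+2+5+15 = 22.
SPT (increasing processing time): T1 T2 T4 T3.
T1: waits 0, runs 0→2
T2: waits 2, runs 2→5
T4: waits 5, runs 5→12
T3: waits 12, runs 12→22
Sum = 0+2+5+12 = 19.
Difference = 22 − 19 = 3.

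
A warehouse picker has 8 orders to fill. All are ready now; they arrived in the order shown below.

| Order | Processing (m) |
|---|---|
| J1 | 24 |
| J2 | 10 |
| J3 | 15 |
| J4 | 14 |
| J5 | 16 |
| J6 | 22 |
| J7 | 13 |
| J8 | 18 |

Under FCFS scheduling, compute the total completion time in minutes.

FIFO (arrival order): J1 J2 J3 J4 J5 J6 J7 J8.
J1: 0→24
J2: 24→34
J3: 34→49
J4: 49→63
J5: 63→79
J6: 79→101
J7: 101→114
J8: 114→132
Sum = 24+34+49+63+79+101+114+132 = 596.

596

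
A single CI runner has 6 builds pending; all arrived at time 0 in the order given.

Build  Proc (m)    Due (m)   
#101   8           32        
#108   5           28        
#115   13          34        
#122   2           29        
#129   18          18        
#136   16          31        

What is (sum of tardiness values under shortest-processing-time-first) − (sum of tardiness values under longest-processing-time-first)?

-47

SPT (increasing processing time): #122 #108 #101 #115 #136 #129.
#122: 0→2, due 29, tardiness 0
#108: 2→7, due 28, tardiness 0
#101: 7→15, due 32, tardiness 0
#115: 15→28, due 34, tardiness 0
#136: 28→44, due 31, tardiness 13
#129: 44→62, due 18, tardiness 44
Sum = 0+0+0+0+13+44 = 57.
LPT (decreasing processing time): #129 #136 #115 #101 #108 #122.
#129: 0→18, due 18, tardiness 0
#136: 18→34, due 31, tardiness 3
#115: 34→47, due 34, tardiness 13
#101: 47→55, due 32, tardiness 23
#108: 55→60, due 28, tardiness 32
#122: 60→62, due 29, tardiness 33
Sum = 0+3+13+23+32+33 = 104.
Difference = 57 − 104 = -47.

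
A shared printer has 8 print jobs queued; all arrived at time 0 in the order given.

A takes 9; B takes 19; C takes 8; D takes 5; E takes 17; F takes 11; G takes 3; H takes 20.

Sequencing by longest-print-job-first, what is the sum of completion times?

523

LPT (decreasing processing time): H B E F A C D G.
H: 0→20
B: 20→39
E: 39→56
F: 56→67
A: 67→76
C: 76→84
D: 84→89
G: 89→92
Sum = 20+39+56+67+76+84+89+92 = 523.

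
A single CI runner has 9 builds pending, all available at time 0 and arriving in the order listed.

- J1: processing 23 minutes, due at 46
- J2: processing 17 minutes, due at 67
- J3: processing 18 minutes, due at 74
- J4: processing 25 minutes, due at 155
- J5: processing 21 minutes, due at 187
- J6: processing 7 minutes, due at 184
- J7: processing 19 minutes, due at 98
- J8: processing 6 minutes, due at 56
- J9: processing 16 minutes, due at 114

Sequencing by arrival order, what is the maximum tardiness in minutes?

80

FIFO (arrival order): J1 J2 J3 J4 J5 J6 J7 J8 J9.
J1: 0→23, due 46, tardiness 0
J2: 23→40, due 67, tardiness 0
J3: 40→58, due 74, tardiness 0
J4: 58→83, due 155, tardiness 0
J5: 83→104, due 187, tardiness 0
J6: 104→111, due 184, tardiness 0
J7: 111→130, due 98, tardiness 32
J8: 130→136, due 56, tardiness 80
J9: 136→152, due 114, tardiness 38
Maximum = 80.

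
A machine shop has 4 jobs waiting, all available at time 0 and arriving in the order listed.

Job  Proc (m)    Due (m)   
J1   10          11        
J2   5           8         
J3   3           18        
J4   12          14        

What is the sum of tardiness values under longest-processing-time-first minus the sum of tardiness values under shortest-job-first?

19

LPT (decreasing processing time): J4 J1 J2 J3.
J4: 0→12, due 14, tardiness 0
J1: 12→22, due 11, tardiness 11
J2: 22→27, due 8, tardiness 19
J3: 27→30, due 18, tardiness 12
Sum = 0+11+19+12 = 42.
SPT (increasing processing time): J3 J2 J1 J4.
J3: 0→3, due 18, tardiness 0
J2: 3→8, due 8, tardiness 0
J1: 8→18, due 11, tardiness 7
J4: 18→30, due 14, tardiness 16
Sum = 0+0+7+16 = 23.
Difference = 42 − 23 = 19.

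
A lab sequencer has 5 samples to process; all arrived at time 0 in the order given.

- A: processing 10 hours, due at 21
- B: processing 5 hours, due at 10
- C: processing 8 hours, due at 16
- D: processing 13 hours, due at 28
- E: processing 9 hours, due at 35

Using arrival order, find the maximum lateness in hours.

10

FIFO (arrival order): A B C D E.
A: 0→10, due 21, lateness -11
B: 10→15, due 10, lateness 5
C: 15→23, due 16, lateness 7
D: 23→36, due 28, lateness 8
E: 36→45, due 35, lateness 10
Maximum = 10.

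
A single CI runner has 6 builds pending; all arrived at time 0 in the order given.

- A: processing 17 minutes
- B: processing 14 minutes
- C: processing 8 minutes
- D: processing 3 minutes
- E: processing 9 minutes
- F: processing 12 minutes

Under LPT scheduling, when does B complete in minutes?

31

LPT (decreasing processing time): A B F E C D.
A: 0→17
B: 17→31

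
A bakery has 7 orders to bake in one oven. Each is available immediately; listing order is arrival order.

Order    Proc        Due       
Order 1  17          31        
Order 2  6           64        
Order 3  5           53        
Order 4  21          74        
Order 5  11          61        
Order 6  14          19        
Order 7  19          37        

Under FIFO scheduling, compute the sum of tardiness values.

111

FIFO (arrival order): Order 1 Order 2 Order 3 Order 4 Order 5 Order 6 Order 7.
Order 1: 0→17, due 31, tardiness 0
Order 2: 17→23, due 64, tardiness 0
Order 3: 23→28, due 53, tardiness 0
Order 4: 28→49, due 74, tardiness 0
Order 5: 49→60, due 61, tardiness 0
Order 6: 60→74, due 19, tardiness 55
Order 7: 74→93, due 37, tardiness 56
Sum = 0+0+0+0+0+55+56 = 111.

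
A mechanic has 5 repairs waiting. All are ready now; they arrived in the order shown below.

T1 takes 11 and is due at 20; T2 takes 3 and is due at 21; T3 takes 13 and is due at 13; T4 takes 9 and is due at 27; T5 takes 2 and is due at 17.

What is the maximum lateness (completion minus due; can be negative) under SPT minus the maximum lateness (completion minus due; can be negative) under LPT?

SPT (increasing processing time): T5 T2 T4 T1 T3.
T5: 0→2, due 17, lateness -15
T2: 2→5, due 21, lateness -16
T4: 5→14, due 27, lateness -13
T1: 14→25, due 20, lateness 5
T3: 25→38, due 13, lateness 25
Maximum = 25.
LPT (decreasing processing time): T3 T1 T4 T2 T5.
T3: 0→13, due 13, lateness 0
T1: 13→24, due 20, lateness 4
T4: 24→33, due 27, lateness 6
T2: 33→36, due 21, lateness 15
T5: 36→38, due 17, lateness 21
Maximum = 21.
Difference = 25 − 21 = 4.

4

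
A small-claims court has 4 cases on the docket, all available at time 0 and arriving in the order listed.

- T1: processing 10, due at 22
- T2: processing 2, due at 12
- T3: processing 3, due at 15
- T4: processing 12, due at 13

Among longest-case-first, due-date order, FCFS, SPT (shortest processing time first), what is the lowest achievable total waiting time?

LPT (decreasing processing time): T4 T1 T3 T2.
T4: waits 0, runs 0→12
T1: waits 12, runs 12→22
T3: waits 22, runs 22→25
T2: waits 25, runs 25→27
Sum = 0+12+22+25 = 59.
EDD (increasing due date): T2 T4 T3 T1.
T2: waits 0, runs 0→2
T4: waits 2, runs 2→14
T3: waits 14, runs 14→17
T1: waits 17, runs 17→27
Sum = 0+2+14+17 = 33.
FIFO (arrival order): T1 T2 T3 T4.
T1: waits 0, runs 0→10
T2: waits 10, runs 10→12
T3: waits 12, runs 12→15
T4: waits 15, runs 15→27
Sum = 0+10+12+15 = 37.
SPT (increasing processing time): T2 T3 T1 T4.
T2: waits 0, runs 0→2
T3: waits 2, runs 2→5
T1: waits 5, runs 5→15
T4: waits 15, runs 15→27
Sum = 0+2+5+15 = 22.
LPT 59, EDD 33, FIFO 37, SPT 22 → minimum 22.

22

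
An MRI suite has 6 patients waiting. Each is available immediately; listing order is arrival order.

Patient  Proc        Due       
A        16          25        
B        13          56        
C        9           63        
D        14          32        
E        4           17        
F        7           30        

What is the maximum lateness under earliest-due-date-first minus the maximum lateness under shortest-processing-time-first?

-29

EDD (increasing due date): E A F D B C.
E: 0→4, due 17, lateness -13
A: 4→20, due 25, lateness -5
F: 20→27, due 30, lateness -3
D: 27→41, due 32, lateness 9
B: 41→54, due 56, lateness -2
C: 54→63, due 63, lateness 0
Maximum = 9.
SPT (increasing processing time): E F C B D A.
E: 0→4, due 17, lateness -13
F: 4→11, due 30, lateness -19
C: 11→20, due 63, lateness -43
B: 20→33, due 56, lateness -23
D: 33→47, due 32, lateness 15
A: 47→63, due 25, lateness 38
Maximum = 38.
Difference = 9 − 38 = -29.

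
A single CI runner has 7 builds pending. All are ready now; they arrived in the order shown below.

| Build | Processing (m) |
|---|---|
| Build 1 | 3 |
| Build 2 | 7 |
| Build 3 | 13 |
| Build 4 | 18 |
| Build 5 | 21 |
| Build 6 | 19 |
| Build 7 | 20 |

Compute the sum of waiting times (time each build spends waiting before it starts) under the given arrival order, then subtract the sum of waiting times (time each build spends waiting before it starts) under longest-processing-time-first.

FIFO (arrival order): Build 1 Build 2 Build 3 Build 4 Build 5 Build 6 Build 7.
Build 1: waits 0, runs 0→3
Build 2: waits 3, runs 3→10
Build 3: waits 10, runs 10→23
Build 4: waits 23, runs 23→41
Build 5: waits 41, runs 41→62
Build 6: waits 62, runs 62→81
Build 7: waits 81, runs 81→101
Sum = 0+3+10+23+41+62+81 = 220.
LPT (decreasing processing time): Build 5 Build 7 Build 6 Build 4 Build 3 Build 2 Build 1.
Build 5: waits 0, runs 0→21
Build 7: waits 21, runs 21→41
Build 6: waits 41, runs 41→60
Build 4: waits 60, runs 60→78
Build 3: waits 78, runs 78→91
Build 2: waits 91, runs 91→98
Build 1: waits 98, runs 98→101
Sum = 0+21+41+60+78+91+98 = 389.
Difference = 220 − 389 = -169.

-169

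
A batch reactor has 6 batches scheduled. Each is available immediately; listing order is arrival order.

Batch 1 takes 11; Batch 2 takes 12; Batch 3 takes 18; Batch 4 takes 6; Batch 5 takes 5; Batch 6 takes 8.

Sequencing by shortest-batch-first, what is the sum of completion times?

SPT (increasing processing time): Batch 5 Batch 4 Batch 6 Batch 1 Batch 2 Batch 3.
Batch 5: 0→5
Batch 4: 5→11
Batch 6: 11→19
Batch 1: 19→30
Batch 2: 30→42
Batch 3: 42→60
Sum = 5+11+19+30+42+60 = 167.

167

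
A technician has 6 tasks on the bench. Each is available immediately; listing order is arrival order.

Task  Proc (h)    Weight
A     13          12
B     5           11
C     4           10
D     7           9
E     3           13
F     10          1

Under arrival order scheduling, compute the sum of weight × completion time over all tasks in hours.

1293

FIFO (arrival order): A B C D E F.
A: finishes 13, weight 12, w·C = 156
B: finishes 18, weight 11, w·C = 198
C: finishes 22, weight 10, w·C = 220
D: finishes 29, weight 9, w·C = 261
E: finishes 32, weight 13, w·C = 416
F: finishes 42, weight 1, w·C = 42
Sum = 156+198+220+261+416+42 = 1293.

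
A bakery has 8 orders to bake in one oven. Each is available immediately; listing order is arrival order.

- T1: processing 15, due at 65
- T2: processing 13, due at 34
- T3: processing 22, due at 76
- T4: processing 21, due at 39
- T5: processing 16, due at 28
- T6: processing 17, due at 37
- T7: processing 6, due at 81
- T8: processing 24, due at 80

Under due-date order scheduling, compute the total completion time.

EDD (increasing due date): T5 T2 T6 T4 T1 T3 T8 T7.
T5: 0→16
T2: 16→29
T6: 29→46
T4: 46→67
T1: 67→82
T3: 82→104
T8: 104→128
T7: 128→134
Sum = 16+29+46+67+82+104+128+134 = 606.

606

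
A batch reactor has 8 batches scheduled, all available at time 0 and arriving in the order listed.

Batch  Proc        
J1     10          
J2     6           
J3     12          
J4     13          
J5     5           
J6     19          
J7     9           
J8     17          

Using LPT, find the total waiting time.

402

LPT (decreasing processing time): J6 J8 J4 J3 J1 J7 J2 J5.
J6: waits 0, runs 0→19
J8: waits 19, runs 19→36
J4: waits 36, runs 36→49
J3: waits 49, runs 49→61
J1: waits 61, runs 61→71
J7: waits 71, runs 71→80
J2: waits 80, runs 80→86
J5: waits 86, runs 86→91
Sum = 0+19+36+49+61+71+80+86 = 402.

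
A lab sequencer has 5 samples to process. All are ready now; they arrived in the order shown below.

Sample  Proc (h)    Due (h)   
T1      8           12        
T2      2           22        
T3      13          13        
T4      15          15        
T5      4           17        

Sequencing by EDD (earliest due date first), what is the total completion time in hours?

147

EDD (increasing due date): T1 T3 T4 T5 T2.
T1: 0→8
T3: 8→21
T4: 21→36
T5: 36→40
T2: 40→42
Sum = 8+21+36+40+42 = 147.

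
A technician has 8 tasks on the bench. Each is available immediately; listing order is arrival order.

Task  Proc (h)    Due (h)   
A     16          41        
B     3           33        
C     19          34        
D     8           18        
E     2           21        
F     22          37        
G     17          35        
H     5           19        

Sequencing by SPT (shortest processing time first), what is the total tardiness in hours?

SPT (increasing processing time): E B H D A G C F.
E: 0→2, due 21, tardiness 0
B: 2→5, due 33, tardiness 0
H: 5→10, due 19, tardiness 0
D: 10→18, due 18, tardiness 0
A: 18→34, due 41, tardiness 0
G: 34→51, due 35, tardiness 16
C: 51→70, due 34, tardiness 36
F: 70→92, due 37, tardiness 55
Sum = 0+0+0+0+0+16+36+55 = 107.

107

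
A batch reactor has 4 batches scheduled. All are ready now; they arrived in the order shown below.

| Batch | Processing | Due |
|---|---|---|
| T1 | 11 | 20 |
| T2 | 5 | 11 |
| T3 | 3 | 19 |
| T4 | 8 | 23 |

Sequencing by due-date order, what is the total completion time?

EDD (increasing due date): T2 T3 T1 T4.
T2: 0→5
T3: 5→8
T1: 8→19
T4: 19→27
Sum = 5+8+19+27 = 59.

59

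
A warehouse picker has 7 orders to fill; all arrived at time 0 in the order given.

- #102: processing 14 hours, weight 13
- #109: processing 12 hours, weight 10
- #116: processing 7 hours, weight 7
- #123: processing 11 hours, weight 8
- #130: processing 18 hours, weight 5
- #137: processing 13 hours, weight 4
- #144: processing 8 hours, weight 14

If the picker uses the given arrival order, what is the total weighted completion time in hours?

2797

FIFO (arrival order): #102 #109 #116 #123 #130 #137 #144.
#102: finishes 14, weight 13, w·C = 182
#109: finishes 26, weight 10, w·C = 260
#116: finishes 33, weight 7, w·C = 231
#123: finishes 44, weight 8, w·C = 352
#130: finishes 62, weight 5, w·C = 310
#137: finishes 75, weight 4, w·C = 300
#144: finishes 83, weight 14, w·C = 1162
Sum = 182+260+231+352+310+300+1162 = 2797.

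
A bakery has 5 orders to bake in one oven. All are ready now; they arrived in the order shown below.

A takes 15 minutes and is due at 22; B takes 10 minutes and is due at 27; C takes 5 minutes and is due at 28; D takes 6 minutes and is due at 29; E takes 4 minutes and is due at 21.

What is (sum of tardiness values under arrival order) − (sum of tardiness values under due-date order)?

9

FIFO (arrival order): A B C D E.
A: 0→15, due 22, tardiness 0
B: 15→25, due 27, tardiness 0
C: 25→30, due 28, tardiness 2
D: 30→36, due 29, tardiness 7
E: 36→40, due 21, tardiness 19
Sum = 0+0+2+7+19 = 28.
EDD (increasing due date): E A B C D.
E: 0→4, due 21, tardiness 0
A: 4→19, due 22, tardiness 0
B: 19→29, due 27, tardiness 2
C: 29→34, due 28, tardiness 6
D: 34→40, due 29, tardiness 11
Sum = 0+0+2+6+11 = 19.
Difference = 28 − 19 = 9.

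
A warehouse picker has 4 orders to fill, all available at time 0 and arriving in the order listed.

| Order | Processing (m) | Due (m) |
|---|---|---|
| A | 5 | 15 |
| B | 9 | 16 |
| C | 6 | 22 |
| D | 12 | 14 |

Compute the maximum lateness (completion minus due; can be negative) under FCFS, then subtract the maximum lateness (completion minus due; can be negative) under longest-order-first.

1

FIFO (arrival order): A B C D.
A: 0→5, due 15, lateness -10
B: 5→14, due 16, lateness -2
C: 14→20, due 22, lateness -2
D: 20→32, due 14, lateness 18
Maximum = 18.
LPT (decreasing processing time): D B C A.
D: 0→12, due 14, lateness -2
B: 12→21, due 16, lateness 5
C: 21→27, due 22, lateness 5
A: 27→32, due 15, lateness 17
Maximum = 17.
Difference = 18 − 17 = 1.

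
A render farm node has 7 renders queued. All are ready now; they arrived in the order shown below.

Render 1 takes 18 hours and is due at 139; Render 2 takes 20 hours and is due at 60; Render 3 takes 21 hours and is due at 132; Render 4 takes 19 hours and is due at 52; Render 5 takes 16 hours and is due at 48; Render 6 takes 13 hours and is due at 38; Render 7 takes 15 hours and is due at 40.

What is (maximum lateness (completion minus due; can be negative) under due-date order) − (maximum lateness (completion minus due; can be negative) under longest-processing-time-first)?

-61

EDD (increasing due date): Render 6 Render 7 Render 5 Render 4 Render 2 Render 3 Render 1.
Render 6: 0→13, due 38, lateness -25
Render 7: 13→28, due 40, lateness -12
Render 5: 28→44, due 48, lateness -4
Render 4: 44→63, due 52, lateness 11
Render 2: 63→83, due 60, lateness 23
Render 3: 83→104, due 132, lateness -28
Render 1: 104→122, due 139, lateness -17
Maximum = 23.
LPT (decreasing processing time): Render 3 Render 2 Render 4 Render 1 Render 5 Render 7 Render 6.
Render 3: 0→21, due 132, lateness -111
Render 2: 21→41, due 60, lateness -19
Render 4: 41→60, due 52, lateness 8
Render 1: 60→78, due 139, lateness -61
Render 5: 78→94, due 48, lateness 46
Render 7: 94→109, due 40, lateness 69
Render 6: 109→122, due 38, lateness 84
Maximum = 84.
Difference = 23 − 84 = -61.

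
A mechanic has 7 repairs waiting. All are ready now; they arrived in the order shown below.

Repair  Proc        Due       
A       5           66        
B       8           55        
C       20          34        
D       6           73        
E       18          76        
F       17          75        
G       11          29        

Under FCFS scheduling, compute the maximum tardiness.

56

FIFO (arrival order): A B C D E F G.
A: 0→5, due 66, tardiness 0
B: 5→13, due 55, tardiness 0
C: 13→33, due 34, tardiness 0
D: 33→39, due 73, tardiness 0
E: 39→57, due 76, tardiness 0
F: 57→74, due 75, tardiness 0
G: 74→85, due 29, tardiness 56
Maximum = 56.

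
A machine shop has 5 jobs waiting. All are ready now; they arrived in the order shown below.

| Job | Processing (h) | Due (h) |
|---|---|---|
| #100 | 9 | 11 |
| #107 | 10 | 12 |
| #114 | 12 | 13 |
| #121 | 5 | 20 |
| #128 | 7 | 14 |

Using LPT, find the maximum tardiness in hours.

24

LPT (decreasing processing time): #114 #107 #100 #128 #121.
#114: 0→12, due 13, tardiness 0
#107: 12→22, due 12, tardiness 10
#100: 22→31, due 11, tardiness 20
#128: 31→38, due 14, tardiness 24
#121: 38→43, due 20, tardiness 23
Maximum = 24.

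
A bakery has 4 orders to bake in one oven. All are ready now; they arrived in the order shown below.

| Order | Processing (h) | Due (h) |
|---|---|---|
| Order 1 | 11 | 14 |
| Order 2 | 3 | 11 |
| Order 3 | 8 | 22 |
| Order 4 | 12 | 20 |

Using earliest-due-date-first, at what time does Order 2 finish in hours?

3

EDD (increasing due date): Order 2 Order 1 Order 4 Order 3.
Order 2: 0→3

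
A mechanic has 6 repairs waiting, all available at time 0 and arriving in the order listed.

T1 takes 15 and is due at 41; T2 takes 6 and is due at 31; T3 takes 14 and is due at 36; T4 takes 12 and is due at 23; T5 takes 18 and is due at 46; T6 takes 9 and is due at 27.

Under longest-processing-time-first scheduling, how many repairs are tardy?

4

LPT (decreasing processing time): T5 T1 T3 T4 T6 T2.
T5: 0→18, due 46, tardiness 0
T1: 18→33, due 41, tardiness 0
T3: 33→47, due 36, tardiness 11
T4: 47→59, due 23, tardiness 36
T6: 59→68, due 27, tardiness 41
T2: 68→74, due 31, tardiness 43
Late repairs: 4.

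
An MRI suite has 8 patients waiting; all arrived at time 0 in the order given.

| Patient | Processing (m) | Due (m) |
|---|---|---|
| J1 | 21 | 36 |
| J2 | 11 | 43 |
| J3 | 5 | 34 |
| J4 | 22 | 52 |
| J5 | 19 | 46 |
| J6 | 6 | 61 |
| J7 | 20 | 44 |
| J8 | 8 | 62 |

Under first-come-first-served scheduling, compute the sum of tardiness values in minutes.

175

FIFO (arrival order): J1 J2 J3 J4 J5 J6 J7 J8.
J1: 0→21, due 36, tardiness 0
J2: 21→32, due 43, tardiness 0
J3: 32→37, due 34, tardiness 3
J4: 37→59, due 52, tardiness 7
J5: 59→78, due 46, tardiness 32
J6: 78→84, due 61, tardiness 23
J7: 84→104, due 44, tardiness 60
J8: 104→112, due 62, tardiness 50
Sum = 0+0+3+7+32+23+60+50 = 175.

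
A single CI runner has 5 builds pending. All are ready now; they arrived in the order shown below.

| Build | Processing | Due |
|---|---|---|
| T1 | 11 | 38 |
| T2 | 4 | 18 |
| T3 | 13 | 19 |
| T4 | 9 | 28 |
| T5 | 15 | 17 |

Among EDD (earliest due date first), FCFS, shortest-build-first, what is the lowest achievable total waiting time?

EDD (increasing due date): T5 T2 T3 T4 T1.
T5: waits 0, runs 0→15
T2: waits 15, runs 15→19
T3: waits 19, runs 19→32
T4: waits 32, runs 32→41
T1: waits 41, runs 41→52
Sum = 0+15+19+32+41 = 107.
FIFO (arrival order): T1 T2 T3 T4 T5.
T1: waits 0, runs 0→11
T2: waits 11, runs 11→15
T3: waits 15, runs 15→28
T4: waits 28, runs 28→37
T5: waits 37, runs 37→52
Sum = 0+11+15+28+37 = 91.
SPT (increasing processing time): T2 T4 T1 T3 T5.
T2: waits 0, runs 0→4
T4: waits 4, runs 4→13
T1: waits 13, runs 13→24
T3: waits 24, runs 24→37
T5: waits 37, runs 37→52
Sum = 0+4+13+24+37 = 78.
EDD 107, FIFO 91, SPT 78 → minimum 78.

78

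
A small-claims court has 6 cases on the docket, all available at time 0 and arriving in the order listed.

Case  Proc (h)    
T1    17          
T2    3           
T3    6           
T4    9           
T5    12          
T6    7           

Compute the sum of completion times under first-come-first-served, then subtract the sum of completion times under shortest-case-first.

55

FIFO (arrival order): T1 T2 T3 T4 T5 T6.
T1: 0→17
T2: 17→20
T3: 20→26
T4: 26→35
T5: 35→47
T6: 47→54
Sum = 17+20+26+35+47+54 = 199.
SPT (increasing processing time): T2 T3 T6 T4 T5 T1.
T2: 0→3
T3: 3→9
T6: 9→16
T4: 16→25
T5: 25→37
T1: 37→54
Sum = 3+9+16+25+37+54 = 144.
Difference = 199 − 144 = 55.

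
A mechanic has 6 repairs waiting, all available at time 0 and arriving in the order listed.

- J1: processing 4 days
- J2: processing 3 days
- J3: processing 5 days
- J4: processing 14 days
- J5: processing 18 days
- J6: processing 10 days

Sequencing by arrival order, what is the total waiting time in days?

FIFO (arrival order): J1 J2 J3 J4 J5 J6.
J1: waits 0, runs 0→4
J2: waits 4, runs 4→7
J3: waits 7, runs 7→12
J4: waits 12, runs 12→26
J5: waits 26, runs 26→44
J6: waits 44, runs 44→54
Sum = 0+4+7+12+26+44 = 93.

93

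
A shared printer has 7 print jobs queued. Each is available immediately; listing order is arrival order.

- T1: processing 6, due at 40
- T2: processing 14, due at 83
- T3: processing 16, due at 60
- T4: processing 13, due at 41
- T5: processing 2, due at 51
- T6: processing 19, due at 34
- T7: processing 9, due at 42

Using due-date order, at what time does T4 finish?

38

EDD (increasing due date): T6 T1 T4 T7 T5 T3 T2.
T6: 0→19
T1: 19→25
T4: 25→38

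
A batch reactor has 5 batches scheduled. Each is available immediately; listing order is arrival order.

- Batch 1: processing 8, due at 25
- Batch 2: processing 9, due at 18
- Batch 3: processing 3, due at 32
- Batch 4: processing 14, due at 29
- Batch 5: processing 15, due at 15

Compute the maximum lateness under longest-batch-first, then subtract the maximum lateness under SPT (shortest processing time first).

-13

LPT (decreasing processing time): Batch 5 Batch 4 Batch 2 Batch 1 Batch 3.
Batch 5: 0→15, due 15, lateness 0
Batch 4: 15→29, due 29, lateness 0
Batch 2: 29→38, due 18, lateness 20
Batch 1: 38→46, due 25, lateness 21
Batch 3: 46→49, due 32, lateness 17
Maximum = 21.
SPT (increasing processing time): Batch 3 Batch 1 Batch 2 Batch 4 Batch 5.
Batch 3: 0→3, due 32, lateness -29
Batch 1: 3→11, due 25, lateness -14
Batch 2: 11→20, due 18, lateness 2
Batch 4: 20→34, due 29, lateness 5
Batch 5: 34→49, due 15, lateness 34
Maximum = 34.
Difference = 21 − 34 = -13.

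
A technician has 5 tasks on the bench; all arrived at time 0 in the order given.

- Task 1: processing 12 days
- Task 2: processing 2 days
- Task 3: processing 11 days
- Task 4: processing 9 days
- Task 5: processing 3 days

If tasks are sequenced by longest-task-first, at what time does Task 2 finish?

37

LPT (decreasing processing time): Task 1 Task 3 Task 4 Task 5 Task 2.
Task 1: 0→12
Task 3: 12→23
Task 4: 23→32
Task 5: 32→35
Task 2: 35→37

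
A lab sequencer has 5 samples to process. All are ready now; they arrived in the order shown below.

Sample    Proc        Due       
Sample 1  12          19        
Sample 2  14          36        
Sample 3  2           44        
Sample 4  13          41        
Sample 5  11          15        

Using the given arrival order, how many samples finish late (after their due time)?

1

FIFO (arrival order): Sample 1 Sample 2 Sample 3 Sample 4 Sample 5.
Sample 1: 0→12, due 19, tardiness 0
Sample 2: 12→26, due 36, tardiness 0
Sample 3: 26→28, due 44, tardiness 0
Sample 4: 28→41, due 41, tardiness 0
Sample 5: 41→52, due 15, tardiness 37
Late samples: 1.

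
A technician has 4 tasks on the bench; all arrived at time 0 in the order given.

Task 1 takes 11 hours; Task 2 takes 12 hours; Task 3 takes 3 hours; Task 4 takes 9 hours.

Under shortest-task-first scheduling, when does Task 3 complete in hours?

SPT (increasing processing time): Task 3 Task 4 Task 1 Task 2.
Task 3: 0→3

3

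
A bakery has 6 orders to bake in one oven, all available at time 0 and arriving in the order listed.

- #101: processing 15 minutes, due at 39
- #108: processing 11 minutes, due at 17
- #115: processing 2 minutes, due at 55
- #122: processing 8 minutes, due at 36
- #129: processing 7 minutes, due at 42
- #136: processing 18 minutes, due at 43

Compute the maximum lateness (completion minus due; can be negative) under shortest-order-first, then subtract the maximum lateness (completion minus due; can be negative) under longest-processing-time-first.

SPT (increasing processing time): #115 #129 #122 #108 #101 #136.
#115: 0→2, due 55, lateness -53
#129: 2→9, due 42, lateness -33
#122: 9→17, due 36, lateness -19
#108: 17→28, due 17, lateness 11
#101: 28→43, due 39, lateness 4
#136: 43→61, due 43, lateness 18
Maximum = 18.
LPT (decreasing processing time): #136 #101 #108 #122 #129 #115.
#136: 0→18, due 43, lateness -25
#101: 18→33, due 39, lateness -6
#108: 33→44, due 17, lateness 27
#122: 44→52, due 36, lateness 16
#129: 52→59, due 42, lateness 17
#115: 59→61, due 55, lateness 6
Maximum = 27.
Difference = 18 − 27 = -9.

-9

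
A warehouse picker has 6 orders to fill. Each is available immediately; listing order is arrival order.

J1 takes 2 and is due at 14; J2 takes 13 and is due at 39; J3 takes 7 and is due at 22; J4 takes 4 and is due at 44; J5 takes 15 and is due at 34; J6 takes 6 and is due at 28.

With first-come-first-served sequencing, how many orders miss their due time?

FIFO (arrival order): J1 J2 J3 J4 J5 J6.
J1: 0→2, due 14, tardiness 0
J2: 2→15, due 39, tardiness 0
J3: 15→22, due 22, tardiness 0
J4: 22→26, due 44, tardiness 0
J5: 26→41, due 34, tardiness 7
J6: 41→47, due 28, tardiness 19
Late orders: 2.

2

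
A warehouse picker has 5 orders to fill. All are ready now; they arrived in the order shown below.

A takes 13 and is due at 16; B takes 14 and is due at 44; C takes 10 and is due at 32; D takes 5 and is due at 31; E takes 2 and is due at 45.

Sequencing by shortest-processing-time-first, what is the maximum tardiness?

SPT (increasing processing time): E D C A B.
E: 0→2, due 45, tardiness 0
D: 2→7, due 31, tardiness 0
C: 7→17, due 32, tardiness 0
A: 17→30, due 16, tardiness 14
B: 30→44, due 44, tardiness 0
Maximum = 14.

14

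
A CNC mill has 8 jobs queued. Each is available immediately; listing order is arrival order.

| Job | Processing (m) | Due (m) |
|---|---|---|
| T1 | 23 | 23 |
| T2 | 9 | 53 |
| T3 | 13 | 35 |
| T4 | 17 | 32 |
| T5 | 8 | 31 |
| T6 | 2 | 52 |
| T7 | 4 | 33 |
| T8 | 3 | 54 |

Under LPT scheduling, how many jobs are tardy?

LPT (decreasing processing time): T1 T4 T3 T2 T5 T7 T8 T6.
T1: 0→23, due 23, tardiness 0
T4: 23→40, due 32, tardiness 8
T3: 40→53, due 35, tardiness 18
T2: 53→62, due 53, tardiness 9
T5: 62→70, due 31, tardiness 39
T7: 70→74, due 33, tardiness 41
T8: 74→77, due 54, tardiness 23
T6: 77→79, due 52, tardiness 27
Late jobs: 7.

7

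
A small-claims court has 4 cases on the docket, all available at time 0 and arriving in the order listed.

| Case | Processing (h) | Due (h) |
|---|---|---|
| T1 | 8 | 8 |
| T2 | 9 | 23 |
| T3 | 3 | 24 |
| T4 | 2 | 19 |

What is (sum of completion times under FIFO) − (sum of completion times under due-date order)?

8

FIFO (arrival order): T1 T2 T3 T4.
T1: 0→8
T2: 8→17
T3: 17→20
T4: 20→22
Sum = 8+17+20+22 = 67.
EDD (increasing due date): T1 T4 T2 T3.
T1: 0→8
T4: 8→10
T2: 10→19
T3: 19→22
Sum = 8+10+19+22 = 59.
Difference = 67 − 59 = 8.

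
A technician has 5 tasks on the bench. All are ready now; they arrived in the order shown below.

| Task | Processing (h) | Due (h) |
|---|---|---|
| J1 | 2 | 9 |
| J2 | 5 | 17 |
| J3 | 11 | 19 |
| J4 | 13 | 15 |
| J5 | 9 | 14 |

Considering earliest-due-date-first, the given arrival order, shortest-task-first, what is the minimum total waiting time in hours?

52

EDD (increasing due date): J1 J5 J4 J2 J3.
J1: waits 0, runs 0→2
J5: waits 2, runs 2→11
J4: waits 11, runs 11→24
J2: waits 24, runs 24→29
J3: waits 29, runs 29→40
Sum = 0+2+11+24+29 = 66.
FIFO (arrival order): J1 J2 J3 J4 J5.
J1: waits 0, runs 0→2
J2: waits 2, runs 2→7
J3: waits 7, runs 7→18
J4: waits 18, runs 18→31
J5: waits 31, runs 31→40
Sum = 0+2+7+18+31 = 58.
SPT (increasing processing time): J1 J2 J5 J3 J4.
J1: waits 0, runs 0→2
J2: waits 2, runs 2→7
J5: waits 7, runs 7→16
J3: waits 16, runs 16→27
J4: waits 27, runs 27→40
Sum = 0+2+7+16+27 = 52.
EDD 66, FIFO 58, SPT 52 → minimum 52.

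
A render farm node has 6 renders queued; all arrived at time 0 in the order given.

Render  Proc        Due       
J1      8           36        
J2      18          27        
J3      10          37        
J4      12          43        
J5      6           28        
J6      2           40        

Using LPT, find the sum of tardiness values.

LPT (decreasing processing time): J2 J4 J3 J1 J5 J6.
J2: 0→18, due 27, tardiness 0
J4: 18→30, due 43, tardiness 0
J3: 30→40, due 37, tardiness 3
J1: 40→48, due 36, tardiness 12
J5: 48→54, due 28, tardiness 26
J6: 54→56, due 40, tardiness 16
Sum = 0+0+3+12+26+16 = 57.

57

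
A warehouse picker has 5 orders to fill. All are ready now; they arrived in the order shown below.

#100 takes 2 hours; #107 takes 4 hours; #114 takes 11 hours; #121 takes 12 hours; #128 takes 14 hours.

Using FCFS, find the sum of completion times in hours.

97

FIFO (arrival order): #100 #107 #114 #121 #128.
#100: 0→2
#107: 2→6
#114: 6→17
#121: 17→29
#128: 29→43
Sum = 2+6+17+29+43 = 97.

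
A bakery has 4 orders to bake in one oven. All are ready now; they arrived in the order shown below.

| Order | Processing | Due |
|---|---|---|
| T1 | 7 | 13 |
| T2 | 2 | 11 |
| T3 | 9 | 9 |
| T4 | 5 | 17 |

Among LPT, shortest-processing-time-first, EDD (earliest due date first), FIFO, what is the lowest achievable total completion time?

LPT (decreasing processing time): T3 T1 T4 T2.
T3: 0→9
T1: 9→16
T4: 16→21
T2: 21→23
Sum = 9+16+21+23 = 69.
SPT (increasing processing time): T2 T4 T1 T3.
T2: 0→2
T4: 2→7
T1: 7→14
T3: 14→23
Sum = 2+7+14+23 = 46.
EDD (increasing due date): T3 T2 T1 T4.
T3: 0→9
T2: 9→11
T1: 11→18
T4: 18→23
Sum = 9+11+18+23 = 61.
FIFO (arrival order): T1 T2 T3 T4.
T1: 0→7
T2: 7→9
T3: 9→18
T4: 18→23
Sum = 7+9+18+23 = 57.
LPT 69, SPT 46, EDD 61, FIFO 57 → minimum 46.

46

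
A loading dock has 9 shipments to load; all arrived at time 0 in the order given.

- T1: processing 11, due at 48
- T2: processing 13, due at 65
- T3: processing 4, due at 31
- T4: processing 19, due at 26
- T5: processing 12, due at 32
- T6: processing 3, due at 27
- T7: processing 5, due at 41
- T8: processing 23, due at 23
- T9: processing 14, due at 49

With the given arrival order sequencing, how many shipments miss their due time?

6

FIFO (arrival order): T1 T2 T3 T4 T5 T6 T7 T8 T9.
T1: 0→11, due 48, tardiness 0
T2: 11→24, due 65, tardiness 0
T3: 24→28, due 31, tardiness 0
T4: 28→47, due 26, tardiness 21
T5: 47→59, due 32, tardiness 27
T6: 59→62, due 27, tardiness 35
T7: 62→67, due 41, tardiness 26
T8: 67→90, due 23, tardiness 67
T9: 90→104, due 49, tardiness 55
Late shipments: 6.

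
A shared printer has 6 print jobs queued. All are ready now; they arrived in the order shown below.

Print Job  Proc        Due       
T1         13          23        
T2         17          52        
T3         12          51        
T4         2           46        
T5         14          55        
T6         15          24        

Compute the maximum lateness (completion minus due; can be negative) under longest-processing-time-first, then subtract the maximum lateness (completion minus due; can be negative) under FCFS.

-13

LPT (decreasing processing time): T2 T6 T5 T1 T3 T4.
T2: 0→17, due 52, lateness -35
T6: 17→32, due 24, lateness 8
T5: 32→46, due 55, lateness -9
T1: 46→59, due 23, lateness 36
T3: 59→71, due 51, lateness 20
T4: 71→73, due 46, lateness 27
Maximum = 36.
FIFO (arrival order): T1 T2 T3 T4 T5 T6.
T1: 0→13, due 23, lateness -10
T2: 13→30, due 52, lateness -22
T3: 30→42, due 51, lateness -9
T4: 42→44, due 46, lateness -2
T5: 44→58, due 55, lateness 3
T6: 58→73, due 24, lateness 49
Maximum = 49.
Difference = 36 − 49 = -13.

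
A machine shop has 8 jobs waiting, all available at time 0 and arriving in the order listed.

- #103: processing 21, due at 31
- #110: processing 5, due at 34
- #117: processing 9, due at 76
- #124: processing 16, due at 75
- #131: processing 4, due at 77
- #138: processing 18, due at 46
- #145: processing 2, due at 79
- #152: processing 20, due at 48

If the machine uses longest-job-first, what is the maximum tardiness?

LPT (decreasing processing time): #103 #152 #138 #124 #117 #110 #131 #145.
#103: 0→21, due 31, tardiness 0
#152: 21→41, due 48, tardiness 0
#138: 41→59, due 46, tardiness 13
#124: 59→75, due 75, tardiness 0
#117: 75→84, due 76, tardiness 8
#110: 84→89, due 34, tardiness 55
#131: 89→93, due 77, tardiness 16
#145: 93→95, due 79, tardiness 16
Maximum = 55.

55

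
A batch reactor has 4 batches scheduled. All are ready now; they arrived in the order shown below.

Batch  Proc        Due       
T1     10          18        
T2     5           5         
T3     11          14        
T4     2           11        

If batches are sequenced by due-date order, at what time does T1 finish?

28

EDD (increasing due date): T2 T4 T3 T1.
T2: 0→5
T4: 5→7
T3: 7→18
T1: 18→28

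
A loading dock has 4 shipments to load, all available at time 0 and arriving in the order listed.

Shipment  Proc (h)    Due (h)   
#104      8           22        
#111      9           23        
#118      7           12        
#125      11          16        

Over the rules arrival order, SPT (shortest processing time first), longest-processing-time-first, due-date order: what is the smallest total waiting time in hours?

46

FIFO (arrival order): #104 #111 #118 #125.
#104: waits 0, runs 0→8
#111: waits 8, runs 8→17
#118: waits 17, runs 17→24
#125: waits 24, runs 24→35
Sum = 0+8+17+24 = 49.
SPT (increasing processing time): #118 #104 #111 #125.
#118: waits 0, runs 0→7
#104: waits 7, runs 7→15
#111: waits 15, runs 15→24
#125: waits 24, runs 24→35
Sum = 0+7+15+24 = 46.
LPT (decreasing processing time): #125 #111 #104 #118.
#125: waits 0, runs 0→11
#111: waits 11, runs 11→20
#104: waits 20, runs 20→28
#118: waits 28, runs 28→35
Sum = 0+11+20+28 = 59.
EDD (increasing due date): #118 #125 #104 #111.
#118: waits 0, runs 0→7
#125: waits 7, runs 7→18
#104: waits 18, runs 18→26
#111: waits 26, runs 26→35
Sum = 0+7+18+26 = 51.
FIFO 49, SPT 46, LPT 59, EDD 51 → minimum 46.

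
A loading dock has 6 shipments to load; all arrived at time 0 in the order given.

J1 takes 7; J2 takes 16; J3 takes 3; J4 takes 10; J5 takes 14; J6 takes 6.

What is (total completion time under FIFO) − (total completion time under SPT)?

48

FIFO (arrival order): J1 J2 J3 J4 J5 J6.
J1: 0→7
J2: 7→23
J3: 23→26
J4: 26→36
J5: 36→50
J6: 50→56
Sum = 7+23+26+36+50+56 = 198.
SPT (increasing processing time): J3 J6 J1 J4 J5 J2.
J3: 0→3
J6: 3→9
J1: 9→16
J4: 16→26
J5: 26→40
J2: 40→56
Sum = 3+9+16+26+40+56 = 150.
Difference = 198 − 150 = 48.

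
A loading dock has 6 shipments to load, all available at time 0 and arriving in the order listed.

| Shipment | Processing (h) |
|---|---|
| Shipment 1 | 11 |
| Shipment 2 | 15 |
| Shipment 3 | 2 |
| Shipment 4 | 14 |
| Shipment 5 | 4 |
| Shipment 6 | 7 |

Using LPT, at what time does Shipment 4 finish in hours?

29

LPT (decreasing processing time): Shipment 2 Shipment 4 Shipment 1 Shipment 6 Shipment 5 Shipment 3.
Shipment 2: 0→15
Shipment 4: 15→29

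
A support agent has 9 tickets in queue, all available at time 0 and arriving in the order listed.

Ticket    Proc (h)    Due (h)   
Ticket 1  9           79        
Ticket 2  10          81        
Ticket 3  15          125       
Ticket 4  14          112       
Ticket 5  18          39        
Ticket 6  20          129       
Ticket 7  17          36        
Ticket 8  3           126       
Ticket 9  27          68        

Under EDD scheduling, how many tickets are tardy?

EDD (increasing due date): Ticket 7 Ticket 5 Ticket 9 Ticket 1 Ticket 2 Ticket 4 Ticket 3 Ticket 8 Ticket 6.
Ticket 7: 0→17, due 36, tardiness 0
Ticket 5: 17→35, due 39, tardiness 0
Ticket 9: 35→62, due 68, tardiness 0
Ticket 1: 62→71, due 79, tardiness 0
Ticket 2: 71→81, due 81, tardiness 0
Ticket 4: 81→95, due 112, tardiness 0
Ticket 3: 95→110, due 125, tardiness 0
Ticket 8: 110→113, due 126, tardiness 0
Ticket 6: 113→133, due 129, tardiness 4
Late tickets: 1.

1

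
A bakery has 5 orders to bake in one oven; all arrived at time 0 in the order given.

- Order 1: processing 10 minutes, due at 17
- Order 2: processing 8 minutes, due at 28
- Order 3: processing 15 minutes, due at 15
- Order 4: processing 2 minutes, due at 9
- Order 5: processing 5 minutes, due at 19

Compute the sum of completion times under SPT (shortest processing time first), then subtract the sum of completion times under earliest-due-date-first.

SPT (increasing processing time): Order 4 Order 5 Order 2 Order 1 Order 3.
Order 4: 0→2
Order 5: 2→7
Order 2: 7→15
Order 1: 15→25
Order 3: 25→40
Sum = 2+7+15+25+40 = 89.
EDD (increasing due date): Order 4 Order 3 Order 1 Order 5 Order 2.
Order 4: 0→2
Order 3: 2→17
Order 1: 17→27
Order 5: 27→32
Order 2: 32→40
Sum = 2+17+27+32+40 = 118.
Difference = 89 − 118 = -29.

-29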